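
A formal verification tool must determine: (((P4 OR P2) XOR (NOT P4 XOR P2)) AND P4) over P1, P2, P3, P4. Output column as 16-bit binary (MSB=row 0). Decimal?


Formula: (((P4 OR P2) XOR (NOT P4 XOR P2)) AND P4) over P1, P2, P3, P4 (16 rows)
Evaluate each row (bits = P1,P2,P3,P4, MSB first):
  row 0 [0000]: (((0 OR 0) XOR (NOT 0 XOR 0)) AND 0) -> 0
  row 1 [0001]: (((1 OR 0) XOR (NOT 1 XOR 0)) AND 1) -> 1
  row 2 [0010]: (((0 OR 0) XOR (NOT 0 XOR 0)) AND 0) -> 0
  row 3 [0011]: (((1 OR 0) XOR (NOT 1 XOR 0)) AND 1) -> 1
  row 4 [0100]: (((0 OR 1) XOR (NOT 0 XOR 1)) AND 0) -> 0
  row 5 [0101]: (((1 OR 1) XOR (NOT 1 XOR 1)) AND 1) -> 0
  row 6 [0110]: (((0 OR 1) XOR (NOT 0 XOR 1)) AND 0) -> 0
  row 7 [0111]: (((1 OR 1) XOR (NOT 1 XOR 1)) AND 1) -> 0
  row 8 [1000]: (((0 OR 0) XOR (NOT 0 XOR 0)) AND 0) -> 0
  row 9 [1001]: (((1 OR 0) XOR (NOT 1 XOR 0)) AND 1) -> 1
  row 10 [1010]: (((0 OR 0) XOR (NOT 0 XOR 0)) AND 0) -> 0
  row 11 [1011]: (((1 OR 0) XOR (NOT 1 XOR 0)) AND 1) -> 1
  row 12 [1100]: (((0 OR 1) XOR (NOT 0 XOR 1)) AND 0) -> 0
  row 13 [1101]: (((1 OR 1) XOR (NOT 1 XOR 1)) AND 1) -> 0
  row 14 [1110]: (((0 OR 1) XOR (NOT 0 XOR 1)) AND 0) -> 0
  row 15 [1111]: (((1 OR 1) XOR (NOT 1 XOR 1)) AND 1) -> 0
Full result column, 4 rows per line (P1,P2 fixed per line; P3,P4 runs 00..11 left to right):
  rows 0-3 [P1,P2=00]: 0101  = hex 5
  rows 4-7 [P1,P2=01]: 0000  = hex 0
  rows 8-11 [P1,P2=10]: 0101  = hex 5
  rows 12-15 [P1,P2=11]: 0000  = hex 0
Output column (row 0 .. row 15) = 0101000001010000
Output column grouped in 4s = 0101 0000 0101 0000 = 0x5050
Convert to decimal digit by digit (value = value*16 + digit):
  5 -> 5
  5*16 + 0 = 80
  80*16 + 5 = 1285
  1285*16 + 0 = 20560
Decimal = 20560

20560


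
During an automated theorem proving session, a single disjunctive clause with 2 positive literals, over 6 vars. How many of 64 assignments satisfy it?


Step 1: Total=2^6=64
Step 2: Unsat when all 2 false: 2^4=16
Step 3: Sat=64-16=48

48


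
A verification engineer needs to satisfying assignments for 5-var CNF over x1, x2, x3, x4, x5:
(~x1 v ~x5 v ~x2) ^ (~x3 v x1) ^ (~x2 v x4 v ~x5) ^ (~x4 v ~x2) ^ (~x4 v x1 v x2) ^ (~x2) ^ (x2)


CNF with 7 clauses over 5 vars (32 assignments).
An assignment satisfies CNF iff every clause has >=1 true literal.
Check each row (bits = x1,x2,x3,x4,x5; clause T/F shown):
  row 0 [00000]: clauses=TTTTTTF -> 0
  row 1 [00001]: clauses=TTTTTTF -> 0
  row 2 [00010]: clauses=TTTTFTF -> 0
  row 3 [00011]: clauses=TTTTFTF -> 0
  row 4 [00100]: clauses=TFTTTTF -> 0
  row 5 [00101]: clauses=TFTTTTF -> 0
  row 6 [00110]: clauses=TFTTFTF -> 0
  row 7 [00111]: clauses=TFTTFTF -> 0
  row 8 [01000]: clauses=TTTTTFT -> 0
  row 9 [01001]: clauses=TTFTTFT -> 0
  row 10 [01010]: clauses=TTTFTFT -> 0
  row 11 [01011]: clauses=TTTFTFT -> 0
  row 12 [01100]: clauses=TFTTTFT -> 0
  row 13 [01101]: clauses=TFFTTFT -> 0
  row 14 [01110]: clauses=TFTFTFT -> 0
  row 15 [01111]: clauses=TFTFTFT -> 0
  row 16 [10000]: clauses=TTTTTTF -> 0
  row 17 [10001]: clauses=TTTTTTF -> 0
  row 18 [10010]: clauses=TTTTTTF -> 0
  row 19 [10011]: clauses=TTTTTTF -> 0
  row 20 [10100]: clauses=TTTTTTF -> 0
  row 21 [10101]: clauses=TTTTTTF -> 0
  row 22 [10110]: clauses=TTTTTTF -> 0
  row 23 [10111]: clauses=TTTTTTF -> 0
  row 24 [11000]: clauses=TTTTTFT -> 0
  row 25 [11001]: clauses=FTFTTFT -> 0
  row 26 [11010]: clauses=TTTFTFT -> 0
  row 27 [11011]: clauses=FTTFTFT -> 0
  row 28 [11100]: clauses=TTTTTFT -> 0
  row 29 [11101]: clauses=FTFTTFT -> 0
  row 30 [11110]: clauses=TTTFTFT -> 0
  row 31 [11111]: clauses=FTTFTFT -> 0
Full result column, 8 rows per line (x1,x2 fixed per line; x3,x4,x5 runs 000..111 left to right):
  rows 0-7 [x1,x2=00]: 00000000  (ones: 0)
  rows 8-15 [x1,x2=01]: 00000000  (ones: 0)
  rows 16-23 [x1,x2=10]: 00000000  (ones: 0)
  rows 24-31 [x1,x2=11]: 00000000  (ones: 0)
Satisfying assignments = 0+0+0+0 = 0

0


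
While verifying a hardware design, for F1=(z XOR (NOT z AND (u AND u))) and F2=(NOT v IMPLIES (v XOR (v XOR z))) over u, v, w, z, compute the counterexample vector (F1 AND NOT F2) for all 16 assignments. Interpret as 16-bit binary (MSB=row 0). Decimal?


F1 = (z XOR (NOT z AND (u AND u)))
F2 = (NOT v IMPLIES (v XOR (v XOR z)))
Counterexample to F1=>F2 is where F1=1 and F2=0.
Evaluate each row (bits = u,v,w,z, MSB first):
  row 0 [0000]: F1=0 F2=0 -> F1&~F2 -> 0
  row 1 [0001]: F1=1 F2=1 -> F1&~F2 -> 0
  row 2 [0010]: F1=0 F2=0 -> F1&~F2 -> 0
  row 3 [0011]: F1=1 F2=1 -> F1&~F2 -> 0
  row 4 [0100]: F1=0 F2=1 -> F1&~F2 -> 0
  row 5 [0101]: F1=1 F2=1 -> F1&~F2 -> 0
  row 6 [0110]: F1=0 F2=1 -> F1&~F2 -> 0
  row 7 [0111]: F1=1 F2=1 -> F1&~F2 -> 0
  row 8 [1000]: F1=1 F2=0 -> F1&~F2 -> 1
  row 9 [1001]: F1=1 F2=1 -> F1&~F2 -> 0
  row 10 [1010]: F1=1 F2=0 -> F1&~F2 -> 1
  row 11 [1011]: F1=1 F2=1 -> F1&~F2 -> 0
  row 12 [1100]: F1=1 F2=1 -> F1&~F2 -> 0
  row 13 [1101]: F1=1 F2=1 -> F1&~F2 -> 0
  row 14 [1110]: F1=1 F2=1 -> F1&~F2 -> 0
  row 15 [1111]: F1=1 F2=1 -> F1&~F2 -> 0
Full result column, 4 rows per line (u,v fixed per line; w,z runs 00..11 left to right):
  rows 0-3 [u,v=00]: 0000  = hex 0
  rows 4-7 [u,v=01]: 0000  = hex 0
  rows 8-11 [u,v=10]: 1010  = hex A
  rows 12-15 [u,v=11]: 0000  = hex 0
Counterexample vector (row 0 .. row 15) = 0000000010100000
Output column grouped in 4s = 0000 0000 1010 0000 = 0x00A0
Convert to decimal digit by digit (value = value*16 + digit):
  0 -> 0
  0*16 + 0 = 0
  0*16 + 10 (A) = 10
  10*16 + 0 = 160
Decimal = 160

160


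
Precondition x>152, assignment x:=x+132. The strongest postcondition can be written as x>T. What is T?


Formula: sp(P, x:=E) = exists old_x. (x = E[old_x/x]) AND P[old_x/x] (old_x is the value of x before the assignment; eliminate old_x by solving x = E[old_x/x] for old_x)
Step 1: Precondition P: x>152, i.e. old_x > 152
Step 2: Assignment gives x = old_x + 132, so old_x = x - 132
Step 3: Substitute into P: x - 132 > 152
Step 4: Simplify: x > 152+132 = 284

284


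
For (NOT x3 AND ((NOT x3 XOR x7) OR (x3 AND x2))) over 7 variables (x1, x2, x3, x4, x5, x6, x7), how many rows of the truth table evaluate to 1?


Formula: (NOT x3 AND ((NOT x3 XOR x7) OR (x3 AND x2))) over 7 vars (128 rows)
Evaluate each row (x1, x2, x3, x4, x5, x6, x7 as bits, MSB first):
  row 0 [0000000]: (NOT 0 AND ((NOT 0 XOR 0) OR (0 AND 0))) -> 1
  row 1 [0000001]: (NOT 0 AND ((NOT 0 XOR 1) OR (0 AND 0))) -> 0
  row 2 [0000010]: (NOT 0 AND ((NOT 0 XOR 0) OR (0 AND 0))) -> 1
  row 3 [0000011]: (NOT 0 AND ((NOT 0 XOR 1) OR (0 AND 0))) -> 0
  row 4 [0000100]: (NOT 0 AND ((NOT 0 XOR 0) OR (0 AND 0))) -> 1
  (every remaining row is evaluated the same way; all 128 results are listed next)
Full result column, 8 rows per line (x1,x2,x3,x4 fixed per line; x5,x6,x7 runs 000..111 left to right):
  rows 0-7 [x1,x2,x3,x4=0000]: 10101010  (ones: 4)
  rows 8-15 [x1,x2,x3,x4=0001]: 10101010  (ones: 4)
  rows 16-23 [x1,x2,x3,x4=0010]: 00000000  (ones: 0)
  rows 24-31 [x1,x2,x3,x4=0011]: 00000000  (ones: 0)
  rows 32-39 [x1,x2,x3,x4=0100]: 10101010  (ones: 4)
  rows 40-47 [x1,x2,x3,x4=0101]: 10101010  (ones: 4)
  rows 48-55 [x1,x2,x3,x4=0110]: 00000000  (ones: 0)
  rows 56-63 [x1,x2,x3,x4=0111]: 00000000  (ones: 0)
  rows 64-71 [x1,x2,x3,x4=1000]: 10101010  (ones: 4)
  rows 72-79 [x1,x2,x3,x4=1001]: 10101010  (ones: 4)
  rows 80-87 [x1,x2,x3,x4=1010]: 00000000  (ones: 0)
  rows 88-95 [x1,x2,x3,x4=1011]: 00000000  (ones: 0)
  rows 96-103 [x1,x2,x3,x4=1100]: 10101010  (ones: 4)
  rows 104-111 [x1,x2,x3,x4=1101]: 10101010  (ones: 4)
  rows 112-119 [x1,x2,x3,x4=1110]: 00000000  (ones: 0)
  rows 120-127 [x1,x2,x3,x4=1111]: 00000000  (ones: 0)
Count of 1-rows = 4+4+0+0+4+4+0+0+4+4+0+0+4+4+0+0 = 32

32


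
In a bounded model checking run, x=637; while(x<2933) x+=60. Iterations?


Step 1: x goes from 637 toward 2933 by 60; the body runs while x<2933, so iterations = ceil((bound-start)/step)
Step 2: Distance=2296
Step 3: ceil(2296/60)=39

39


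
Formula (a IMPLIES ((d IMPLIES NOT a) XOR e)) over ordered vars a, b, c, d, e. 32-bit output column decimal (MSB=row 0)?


Formula: (a IMPLIES ((d IMPLIES NOT a) XOR e)) over a, b, c, d, e (32 rows)
Evaluate each row (bits = a,b,c,d,e, MSB first):
  row 0 [00000]: (0 IMPLIES ((0 IMPLIES NOT 0) XOR 0)) -> 1
  row 1 [00001]: (0 IMPLIES ((0 IMPLIES NOT 0) XOR 1)) -> 1
  row 2 [00010]: (0 IMPLIES ((1 IMPLIES NOT 0) XOR 0)) -> 1
  row 3 [00011]: (0 IMPLIES ((1 IMPLIES NOT 0) XOR 1)) -> 1
  row 4 [00100]: (0 IMPLIES ((0 IMPLIES NOT 0) XOR 0)) -> 1
  row 5 [00101]: (0 IMPLIES ((0 IMPLIES NOT 0) XOR 1)) -> 1
  row 6 [00110]: (0 IMPLIES ((1 IMPLIES NOT 0) XOR 0)) -> 1
  row 7 [00111]: (0 IMPLIES ((1 IMPLIES NOT 0) XOR 1)) -> 1
  row 8 [01000]: (0 IMPLIES ((0 IMPLIES NOT 0) XOR 0)) -> 1
  row 9 [01001]: (0 IMPLIES ((0 IMPLIES NOT 0) XOR 1)) -> 1
  row 10 [01010]: (0 IMPLIES ((1 IMPLIES NOT 0) XOR 0)) -> 1
  row 11 [01011]: (0 IMPLIES ((1 IMPLIES NOT 0) XOR 1)) -> 1
  row 12 [01100]: (0 IMPLIES ((0 IMPLIES NOT 0) XOR 0)) -> 1
  row 13 [01101]: (0 IMPLIES ((0 IMPLIES NOT 0) XOR 1)) -> 1
  row 14 [01110]: (0 IMPLIES ((1 IMPLIES NOT 0) XOR 0)) -> 1
  row 15 [01111]: (0 IMPLIES ((1 IMPLIES NOT 0) XOR 1)) -> 1
  row 16 [10000]: (1 IMPLIES ((0 IMPLIES NOT 1) XOR 0)) -> 1
  row 17 [10001]: (1 IMPLIES ((0 IMPLIES NOT 1) XOR 1)) -> 0
  row 18 [10010]: (1 IMPLIES ((1 IMPLIES NOT 1) XOR 0)) -> 0
  row 19 [10011]: (1 IMPLIES ((1 IMPLIES NOT 1) XOR 1)) -> 1
  row 20 [10100]: (1 IMPLIES ((0 IMPLIES NOT 1) XOR 0)) -> 1
  row 21 [10101]: (1 IMPLIES ((0 IMPLIES NOT 1) XOR 1)) -> 0
  row 22 [10110]: (1 IMPLIES ((1 IMPLIES NOT 1) XOR 0)) -> 0
  row 23 [10111]: (1 IMPLIES ((1 IMPLIES NOT 1) XOR 1)) -> 1
  row 24 [11000]: (1 IMPLIES ((0 IMPLIES NOT 1) XOR 0)) -> 1
  row 25 [11001]: (1 IMPLIES ((0 IMPLIES NOT 1) XOR 1)) -> 0
  row 26 [11010]: (1 IMPLIES ((1 IMPLIES NOT 1) XOR 0)) -> 0
  row 27 [11011]: (1 IMPLIES ((1 IMPLIES NOT 1) XOR 1)) -> 1
  row 28 [11100]: (1 IMPLIES ((0 IMPLIES NOT 1) XOR 0)) -> 1
  row 29 [11101]: (1 IMPLIES ((0 IMPLIES NOT 1) XOR 1)) -> 0
  row 30 [11110]: (1 IMPLIES ((1 IMPLIES NOT 1) XOR 0)) -> 0
  row 31 [11111]: (1 IMPLIES ((1 IMPLIES NOT 1) XOR 1)) -> 1
Full result column, 4 rows per line (a,b,c fixed per line; d,e runs 00..11 left to right):
  rows 0-3 [a,b,c=000]: 1111  = hex F
  rows 4-7 [a,b,c=001]: 1111  = hex F
  rows 8-11 [a,b,c=010]: 1111  = hex F
  rows 12-15 [a,b,c=011]: 1111  = hex F
  rows 16-19 [a,b,c=100]: 1001  = hex 9
  rows 20-23 [a,b,c=101]: 1001  = hex 9
  rows 24-27 [a,b,c=110]: 1001  = hex 9
  rows 28-31 [a,b,c=111]: 1001  = hex 9
Output column (row 0 .. row 31) = 11111111111111111001100110011001
Output column grouped in 4s = 1111 1111 1111 1111 1001 1001 1001 1001 = 0xFFFF9999
Convert to decimal digit by digit (value = value*16 + digit):
  F -> 15
  15*16 + 15 (F) = 255
  255*16 + 15 (F) = 4095
  4095*16 + 15 (F) = 65535
  65535*16 + 9 = 1048569
  1048569*16 + 9 = 16777113
  16777113*16 + 9 = 268433817
  268433817*16 + 9 = 4294941081
Decimal = 4294941081

4294941081


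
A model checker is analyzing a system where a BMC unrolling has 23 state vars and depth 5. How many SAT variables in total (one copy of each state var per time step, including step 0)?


BMC unrolls to depth k, creating one copy of each state var for steps 0..k.
Step count = 5 + 1 = 6 (steps 0 through 5)
Vars per step = 23
Total = 23 * 6 = 138

138


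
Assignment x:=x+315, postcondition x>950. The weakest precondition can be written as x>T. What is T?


Formula: wp(x:=E, P) = P[E/x] (substitute E for x in postcondition)
Step 1: Postcondition: x>950
Step 2: Substitute x+315 for x: x+315>950
Step 3: Solve for x: x > 950-315 = 635

635


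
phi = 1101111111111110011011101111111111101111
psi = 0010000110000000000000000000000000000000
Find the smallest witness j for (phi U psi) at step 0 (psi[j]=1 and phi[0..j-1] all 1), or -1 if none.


(phi U psi) at 0: need smallest j with psi[j]=1 and phi[i]=1 for all i in [0,j).
Scan from step 0:
  step 0: phi=1, psi=0 -> continue
  step 1: phi=1, psi=0 -> continue
  step 2: psi=1 and phi held for [0,2) -> witness found
Witness step = 2

2


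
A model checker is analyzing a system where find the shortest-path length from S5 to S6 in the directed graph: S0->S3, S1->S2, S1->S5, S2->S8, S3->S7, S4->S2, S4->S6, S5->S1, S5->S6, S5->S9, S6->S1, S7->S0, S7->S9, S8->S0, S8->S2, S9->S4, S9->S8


BFS layer-by-layer from S5:
  dist 0: {S5}
  dist 1: {S1, S6, S9}
  -> S6 reached at distance 1
Shortest path length = 1

1


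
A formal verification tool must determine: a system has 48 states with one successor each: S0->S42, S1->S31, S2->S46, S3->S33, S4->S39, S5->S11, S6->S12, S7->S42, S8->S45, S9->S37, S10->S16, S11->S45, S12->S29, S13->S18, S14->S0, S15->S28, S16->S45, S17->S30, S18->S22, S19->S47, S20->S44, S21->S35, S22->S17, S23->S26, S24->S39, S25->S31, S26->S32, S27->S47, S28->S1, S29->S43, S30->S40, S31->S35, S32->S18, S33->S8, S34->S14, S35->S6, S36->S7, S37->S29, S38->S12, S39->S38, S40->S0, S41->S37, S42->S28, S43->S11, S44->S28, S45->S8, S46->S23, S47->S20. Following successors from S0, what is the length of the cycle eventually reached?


Trace from S0 until a state repeats:
  S0 -> S42 -> S28 -> S1 -> S31 -> S35 -> S6 -> S12 -> S29 -> S43 -> S11 -> S45 -> S8 -> S45
S45 first seen at step 11, revisited at step 13.
Cycle length = 13 - 11 = 2

2


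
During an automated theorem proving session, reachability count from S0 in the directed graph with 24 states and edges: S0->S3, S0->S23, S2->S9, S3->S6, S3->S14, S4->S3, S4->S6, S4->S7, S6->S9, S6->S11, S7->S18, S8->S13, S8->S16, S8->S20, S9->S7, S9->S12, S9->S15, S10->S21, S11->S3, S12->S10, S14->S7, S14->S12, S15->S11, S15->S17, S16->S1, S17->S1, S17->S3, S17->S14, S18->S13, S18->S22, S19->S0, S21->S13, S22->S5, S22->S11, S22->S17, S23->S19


BFS from S0:
  layer 0: {S0}
  layer 1: {S3, S23}
  layer 2: {S6, S14, S19}
  layer 3: {S7, S9, S11, S12}
  layer 4: {S10, S15, S18}
  layer 5: {S13, S17, S21, S22}
  layer 6: {S1, S5}
Reachable set: {S0, S1, S3, S5, S6, S7, S9, S10, S11, S12, S13, S14, S15, S17, S18, S19, S21, S22, S23}
Count = 19

19


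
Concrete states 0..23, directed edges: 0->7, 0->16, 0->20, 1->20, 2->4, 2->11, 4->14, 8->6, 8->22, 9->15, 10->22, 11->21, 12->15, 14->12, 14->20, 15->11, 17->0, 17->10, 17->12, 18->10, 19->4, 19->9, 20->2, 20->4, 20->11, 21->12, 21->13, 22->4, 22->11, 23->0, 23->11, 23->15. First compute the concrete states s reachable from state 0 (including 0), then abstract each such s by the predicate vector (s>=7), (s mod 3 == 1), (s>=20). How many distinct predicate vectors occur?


BFS from 0:
Concrete reachable: {0, 2, 4, 7, 11, 12, 13, 14, 15, 16, 20, 21}
Abstract via predicates (s>=7), (s mod 3 == 1), (s>=20):
  (0,0,0) <- {0, 2}
  (0,1,0) <- {4}
  (1,0,0) <- {11, 12, 14, 15}
  (1,0,1) <- {20, 21}
  (1,1,0) <- {7, 13, 16}
Distinct abstract states = 5

5


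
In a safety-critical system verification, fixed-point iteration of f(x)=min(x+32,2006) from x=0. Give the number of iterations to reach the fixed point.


Step 1: x=0, cap=2006, increment=32
Step 2: x grows by 32 each step until capped at 2006; fixed point is x=2006
Step 3: iterations = ceil(2006/32) = 63

63


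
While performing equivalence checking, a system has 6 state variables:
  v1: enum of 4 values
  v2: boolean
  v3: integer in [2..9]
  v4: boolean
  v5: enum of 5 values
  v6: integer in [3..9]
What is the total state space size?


State space = product of domain sizes of all variables.
Domain sizes:
  v1 (enum of 4 values): 4
  v2 (boolean): 2
  v3 (integer in [2..9]): 8
  v4 (boolean): 2
  v5 (enum of 5 values): 5
  v6 (integer in [3..9]): 7
Product = 4 * 2 * 8 * 2 * 5 * 7 = 4480

4480


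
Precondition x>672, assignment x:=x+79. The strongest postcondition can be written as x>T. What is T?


Formula: sp(P, x:=E) = exists old_x. (x = E[old_x/x]) AND P[old_x/x] (old_x is the value of x before the assignment; eliminate old_x by solving x = E[old_x/x] for old_x)
Step 1: Precondition P: x>672, i.e. old_x > 672
Step 2: Assignment gives x = old_x + 79, so old_x = x - 79
Step 3: Substitute into P: x - 79 > 672
Step 4: Simplify: x > 672+79 = 751

751


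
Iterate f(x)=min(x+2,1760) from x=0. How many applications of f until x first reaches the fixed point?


Step 1: x=0, cap=1760, increment=2
Step 2: x grows by 2 each step until capped at 1760; fixed point is x=1760
Step 3: iterations = ceil(1760/2) = 880

880


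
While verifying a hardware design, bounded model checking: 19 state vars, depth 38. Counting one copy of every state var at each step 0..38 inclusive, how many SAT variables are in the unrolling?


BMC unrolls to depth k, creating one copy of each state var for steps 0..k.
Step count = 38 + 1 = 39 (steps 0 through 38)
Vars per step = 19
Total = 19 * 39 = 741

741


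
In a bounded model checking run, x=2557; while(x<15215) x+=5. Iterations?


Step 1: x goes from 2557 toward 15215 by 5; the body runs while x<15215, so iterations = ceil((bound-start)/step)
Step 2: Distance=12658
Step 3: ceil(12658/5)=2532

2532


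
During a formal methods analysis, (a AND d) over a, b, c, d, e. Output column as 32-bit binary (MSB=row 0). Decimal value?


Formula: (a AND d) over a, b, c, d, e (32 rows)
Evaluate each row (bits = a,b,c,d,e, MSB first):
  row 0 [00000]: (0 AND 0) -> 0
  row 1 [00001]: (0 AND 0) -> 0
  row 2 [00010]: (0 AND 1) -> 0
  row 3 [00011]: (0 AND 1) -> 0
  row 4 [00100]: (0 AND 0) -> 0
  row 5 [00101]: (0 AND 0) -> 0
  row 6 [00110]: (0 AND 1) -> 0
  row 7 [00111]: (0 AND 1) -> 0
  row 8 [01000]: (0 AND 0) -> 0
  row 9 [01001]: (0 AND 0) -> 0
  row 10 [01010]: (0 AND 1) -> 0
  row 11 [01011]: (0 AND 1) -> 0
  row 12 [01100]: (0 AND 0) -> 0
  row 13 [01101]: (0 AND 0) -> 0
  row 14 [01110]: (0 AND 1) -> 0
  row 15 [01111]: (0 AND 1) -> 0
  row 16 [10000]: (1 AND 0) -> 0
  row 17 [10001]: (1 AND 0) -> 0
  row 18 [10010]: (1 AND 1) -> 1
  row 19 [10011]: (1 AND 1) -> 1
  row 20 [10100]: (1 AND 0) -> 0
  row 21 [10101]: (1 AND 0) -> 0
  row 22 [10110]: (1 AND 1) -> 1
  row 23 [10111]: (1 AND 1) -> 1
  row 24 [11000]: (1 AND 0) -> 0
  row 25 [11001]: (1 AND 0) -> 0
  row 26 [11010]: (1 AND 1) -> 1
  row 27 [11011]: (1 AND 1) -> 1
  row 28 [11100]: (1 AND 0) -> 0
  row 29 [11101]: (1 AND 0) -> 0
  row 30 [11110]: (1 AND 1) -> 1
  row 31 [11111]: (1 AND 1) -> 1
Full result column, 4 rows per line (a,b,c fixed per line; d,e runs 00..11 left to right):
  rows 0-3 [a,b,c=000]: 0000  = hex 0
  rows 4-7 [a,b,c=001]: 0000  = hex 0
  rows 8-11 [a,b,c=010]: 0000  = hex 0
  rows 12-15 [a,b,c=011]: 0000  = hex 0
  rows 16-19 [a,b,c=100]: 0011  = hex 3
  rows 20-23 [a,b,c=101]: 0011  = hex 3
  rows 24-27 [a,b,c=110]: 0011  = hex 3
  rows 28-31 [a,b,c=111]: 0011  = hex 3
Output column (row 0 .. row 31) = 00000000000000000011001100110011
Output column grouped in 4s = 0000 0000 0000 0000 0011 0011 0011 0011 = 0x00003333
Convert to decimal digit by digit (value = value*16 + digit):
  0 -> 0
  0*16 + 0 = 0
  0*16 + 0 = 0
  0*16 + 0 = 0
  0*16 + 3 = 3
  3*16 + 3 = 51
  51*16 + 3 = 819
  819*16 + 3 = 13107
Decimal = 13107

13107


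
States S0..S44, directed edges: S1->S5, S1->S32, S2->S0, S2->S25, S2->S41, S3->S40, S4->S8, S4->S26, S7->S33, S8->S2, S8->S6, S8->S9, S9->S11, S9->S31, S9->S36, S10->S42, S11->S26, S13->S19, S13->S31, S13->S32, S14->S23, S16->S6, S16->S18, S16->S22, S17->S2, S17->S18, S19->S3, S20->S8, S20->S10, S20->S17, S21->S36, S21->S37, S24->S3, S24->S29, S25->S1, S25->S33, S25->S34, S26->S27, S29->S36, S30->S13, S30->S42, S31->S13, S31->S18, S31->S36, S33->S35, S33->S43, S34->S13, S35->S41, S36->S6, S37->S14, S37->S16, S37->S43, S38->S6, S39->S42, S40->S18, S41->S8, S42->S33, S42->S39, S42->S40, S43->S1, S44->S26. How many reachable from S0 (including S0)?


BFS from S0:
  layer 0: {S0}
Reachable set: {S0}
Count = 1

1


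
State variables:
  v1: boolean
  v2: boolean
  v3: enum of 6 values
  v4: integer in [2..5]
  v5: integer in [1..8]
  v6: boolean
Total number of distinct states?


State space = product of domain sizes of all variables.
Domain sizes:
  v1 (boolean): 2
  v2 (boolean): 2
  v3 (enum of 6 values): 6
  v4 (integer in [2..5]): 4
  v5 (integer in [1..8]): 8
  v6 (boolean): 2
Product = 2 * 2 * 6 * 4 * 8 * 2 = 1536

1536


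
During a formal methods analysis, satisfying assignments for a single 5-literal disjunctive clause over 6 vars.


Step 1: Total=2^6=64
Step 2: Unsat when all 5 false: 2^1=2
Step 3: Sat=64-2=62

62


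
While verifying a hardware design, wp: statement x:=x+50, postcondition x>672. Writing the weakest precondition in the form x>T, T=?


Formula: wp(x:=E, P) = P[E/x] (substitute E for x in postcondition)
Step 1: Postcondition: x>672
Step 2: Substitute x+50 for x: x+50>672
Step 3: Solve for x: x > 672-50 = 622

622


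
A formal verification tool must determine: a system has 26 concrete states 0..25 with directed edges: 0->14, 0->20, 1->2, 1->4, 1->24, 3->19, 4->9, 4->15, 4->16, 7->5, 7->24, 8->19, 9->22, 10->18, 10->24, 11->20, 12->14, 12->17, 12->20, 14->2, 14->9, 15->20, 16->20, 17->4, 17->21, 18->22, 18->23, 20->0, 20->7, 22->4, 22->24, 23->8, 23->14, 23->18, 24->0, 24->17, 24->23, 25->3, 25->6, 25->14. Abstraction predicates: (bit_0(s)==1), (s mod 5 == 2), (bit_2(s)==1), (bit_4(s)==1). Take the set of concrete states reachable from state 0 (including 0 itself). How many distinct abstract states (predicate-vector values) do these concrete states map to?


BFS from 0:
Concrete reachable: {0, 2, 4, 5, 7, 8, 9, 14, 15, 16, 17, 18, 19, 20, 21, 22, 23, 24}
Abstract via predicates (bit_0(s)==1), (s mod 5 == 2), (bit_2(s)==1), (bit_4(s)==1):
  (0,0,0,0) <- {0, 8}
  (0,0,0,1) <- {16, 18, 24}
  (0,0,1,0) <- {4, 14}
  (0,0,1,1) <- {20}
  (0,1,0,0) <- {2}
  (0,1,1,1) <- {22}
  (1,0,0,0) <- {9}
  (1,0,0,1) <- {19}
  (1,0,1,0) <- {5, 15}
  (1,0,1,1) <- {21, 23}
  (1,1,0,1) <- {17}
  (1,1,1,0) <- {7}
Distinct abstract states = 12

12


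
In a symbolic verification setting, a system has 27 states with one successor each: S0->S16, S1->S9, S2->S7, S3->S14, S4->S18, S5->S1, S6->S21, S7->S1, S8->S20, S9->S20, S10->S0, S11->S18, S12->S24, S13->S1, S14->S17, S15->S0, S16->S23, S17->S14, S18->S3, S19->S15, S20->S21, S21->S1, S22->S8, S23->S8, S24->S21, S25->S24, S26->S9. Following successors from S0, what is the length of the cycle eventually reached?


Trace from S0 until a state repeats:
  S0 -> S16 -> S23 -> S8 -> S20 -> S21 -> S1 -> S9 -> S20
S20 first seen at step 4, revisited at step 8.
Cycle length = 8 - 4 = 4

4


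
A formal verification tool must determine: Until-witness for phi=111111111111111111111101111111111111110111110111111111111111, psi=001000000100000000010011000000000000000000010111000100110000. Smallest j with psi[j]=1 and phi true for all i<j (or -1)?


(phi U psi) at 0: need smallest j with psi[j]=1 and phi[i]=1 for all i in [0,j).
Scan from step 0:
  step 0: phi=1, psi=0 -> continue
  step 1: phi=1, psi=0 -> continue
  step 2: psi=1 and phi held for [0,2) -> witness found
Witness step = 2

2


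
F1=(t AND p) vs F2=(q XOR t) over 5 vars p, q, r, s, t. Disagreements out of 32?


F1 = (t AND p)
F2 = (q XOR t)
Evaluate both on each of 32 rows (bits = p,q,r,s,t):
  row 0 [00000]: F1=0 F2=0 -> 0
  row 1 [00001]: F1=0 F2=1 (differ) -> 1
  row 2 [00010]: F1=0 F2=0 -> 0
  row 3 [00011]: F1=0 F2=1 (differ) -> 1
  row 4 [00100]: F1=0 F2=0 -> 0
  row 5 [00101]: F1=0 F2=1 (differ) -> 1
  row 6 [00110]: F1=0 F2=0 -> 0
  row 7 [00111]: F1=0 F2=1 (differ) -> 1
  row 8 [01000]: F1=0 F2=1 (differ) -> 1
  row 9 [01001]: F1=0 F2=0 -> 0
  row 10 [01010]: F1=0 F2=1 (differ) -> 1
  row 11 [01011]: F1=0 F2=0 -> 0
  row 12 [01100]: F1=0 F2=1 (differ) -> 1
  row 13 [01101]: F1=0 F2=0 -> 0
  row 14 [01110]: F1=0 F2=1 (differ) -> 1
  row 15 [01111]: F1=0 F2=0 -> 0
  row 16 [10000]: F1=0 F2=0 -> 0
  row 17 [10001]: F1=1 F2=1 -> 0
  row 18 [10010]: F1=0 F2=0 -> 0
  row 19 [10011]: F1=1 F2=1 -> 0
  row 20 [10100]: F1=0 F2=0 -> 0
  row 21 [10101]: F1=1 F2=1 -> 0
  row 22 [10110]: F1=0 F2=0 -> 0
  row 23 [10111]: F1=1 F2=1 -> 0
  row 24 [11000]: F1=0 F2=1 (differ) -> 1
  row 25 [11001]: F1=1 F2=0 (differ) -> 1
  row 26 [11010]: F1=0 F2=1 (differ) -> 1
  row 27 [11011]: F1=1 F2=0 (differ) -> 1
  row 28 [11100]: F1=0 F2=1 (differ) -> 1
  row 29 [11101]: F1=1 F2=0 (differ) -> 1
  row 30 [11110]: F1=0 F2=1 (differ) -> 1
  row 31 [11111]: F1=1 F2=0 (differ) -> 1
Full result column, 8 rows per line (p,q fixed per line; r,s,t runs 000..111 left to right):
  rows 0-7 [p,q=00]: 01010101  (ones: 4)
  rows 8-15 [p,q=01]: 10101010  (ones: 4)
  rows 16-23 [p,q=10]: 00000000  (ones: 0)
  rows 24-31 [p,q=11]: 11111111  (ones: 8)
Disagreements = 4+4+0+8 = 16

16


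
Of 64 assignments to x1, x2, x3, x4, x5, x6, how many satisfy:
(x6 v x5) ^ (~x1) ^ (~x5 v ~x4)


CNF with 3 clauses over 6 vars (64 assignments).
An assignment satisfies CNF iff every clause has >=1 true literal.
Check each row (bits = x1,x2,x3,x4,x5,x6; clause T/F shown):
  row 0 [000000]: clauses=FTT -> 0
  row 1 [000001]: clauses=TTT -> 1
  row 2 [000010]: clauses=TTT -> 1
  row 3 [000011]: clauses=TTT -> 1
  row 4 [000100]: clauses=FTT -> 0
  (every remaining row is evaluated the same way; all 64 results are listed next)
Full result column, 8 rows per line (x1,x2,x3 fixed per line; x4,x5,x6 runs 000..111 left to right):
  rows 0-7 [x1,x2,x3=000]: 01110100  (ones: 4)
  rows 8-15 [x1,x2,x3=001]: 01110100  (ones: 4)
  rows 16-23 [x1,x2,x3=010]: 01110100  (ones: 4)
  rows 24-31 [x1,x2,x3=011]: 01110100  (ones: 4)
  rows 32-39 [x1,x2,x3=100]: 00000000  (ones: 0)
  rows 40-47 [x1,x2,x3=101]: 00000000  (ones: 0)
  rows 48-55 [x1,x2,x3=110]: 00000000  (ones: 0)
  rows 56-63 [x1,x2,x3=111]: 00000000  (ones: 0)
Satisfying assignments = 4+4+4+4+0+0+0+0 = 16

16


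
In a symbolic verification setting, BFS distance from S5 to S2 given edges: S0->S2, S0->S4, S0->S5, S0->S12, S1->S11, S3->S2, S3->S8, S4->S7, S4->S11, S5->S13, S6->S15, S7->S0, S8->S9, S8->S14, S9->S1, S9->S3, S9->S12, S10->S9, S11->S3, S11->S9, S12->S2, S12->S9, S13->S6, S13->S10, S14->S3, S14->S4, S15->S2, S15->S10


BFS layer-by-layer from S5:
  dist 0: {S5}
  dist 1: {S13}
  dist 2: {S6, S10}
  dist 3: {S9, S15}
  dist 4: {S1, S2, S3, S12}
  -> S2 reached at distance 4
Shortest path length = 4

4


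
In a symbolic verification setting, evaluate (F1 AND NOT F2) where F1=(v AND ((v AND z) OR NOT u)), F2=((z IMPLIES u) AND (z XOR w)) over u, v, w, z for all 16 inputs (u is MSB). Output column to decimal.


F1 = (v AND ((v AND z) OR NOT u))
F2 = ((z IMPLIES u) AND (z XOR w))
Counterexample to F1=>F2 is where F1=1 and F2=0.
Evaluate each row (bits = u,v,w,z, MSB first):
  row 0 [0000]: F1=0 F2=0 -> F1&~F2 -> 0
  row 1 [0001]: F1=0 F2=0 -> F1&~F2 -> 0
  row 2 [0010]: F1=0 F2=1 -> F1&~F2 -> 0
  row 3 [0011]: F1=0 F2=0 -> F1&~F2 -> 0
  row 4 [0100]: F1=1 F2=0 -> F1&~F2 -> 1
  row 5 [0101]: F1=1 F2=0 -> F1&~F2 -> 1
  row 6 [0110]: F1=1 F2=1 -> F1&~F2 -> 0
  row 7 [0111]: F1=1 F2=0 -> F1&~F2 -> 1
  row 8 [1000]: F1=0 F2=0 -> F1&~F2 -> 0
  row 9 [1001]: F1=0 F2=1 -> F1&~F2 -> 0
  row 10 [1010]: F1=0 F2=1 -> F1&~F2 -> 0
  row 11 [1011]: F1=0 F2=0 -> F1&~F2 -> 0
  row 12 [1100]: F1=0 F2=0 -> F1&~F2 -> 0
  row 13 [1101]: F1=1 F2=1 -> F1&~F2 -> 0
  row 14 [1110]: F1=0 F2=1 -> F1&~F2 -> 0
  row 15 [1111]: F1=1 F2=0 -> F1&~F2 -> 1
Full result column, 4 rows per line (u,v fixed per line; w,z runs 00..11 left to right):
  rows 0-3 [u,v=00]: 0000  = hex 0
  rows 4-7 [u,v=01]: 1101  = hex D
  rows 8-11 [u,v=10]: 0000  = hex 0
  rows 12-15 [u,v=11]: 0001  = hex 1
Counterexample vector (row 0 .. row 15) = 0000110100000001
Output column grouped in 4s = 0000 1101 0000 0001 = 0x0D01
Convert to decimal digit by digit (value = value*16 + digit):
  0 -> 0
  0*16 + 13 (D) = 13
  13*16 + 0 = 208
  208*16 + 1 = 3329
Decimal = 3329

3329


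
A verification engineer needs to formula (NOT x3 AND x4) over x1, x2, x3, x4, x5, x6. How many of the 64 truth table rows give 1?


Formula: (NOT x3 AND x4) over 6 vars (64 rows)
Evaluate each row (x1, x2, x3, x4, x5, x6 as bits, MSB first):
  row 0 [000000]: (NOT 0 AND 0) -> 0
  row 1 [000001]: (NOT 0 AND 0) -> 0
  row 2 [000010]: (NOT 0 AND 0) -> 0
  row 3 [000011]: (NOT 0 AND 0) -> 0
  row 4 [000100]: (NOT 0 AND 1) -> 1
  (every remaining row is evaluated the same way; all 64 results are listed next)
Full result column, 8 rows per line (x1,x2,x3 fixed per line; x4,x5,x6 runs 000..111 left to right):
  rows 0-7 [x1,x2,x3=000]: 00001111  (ones: 4)
  rows 8-15 [x1,x2,x3=001]: 00000000  (ones: 0)
  rows 16-23 [x1,x2,x3=010]: 00001111  (ones: 4)
  rows 24-31 [x1,x2,x3=011]: 00000000  (ones: 0)
  rows 32-39 [x1,x2,x3=100]: 00001111  (ones: 4)
  rows 40-47 [x1,x2,x3=101]: 00000000  (ones: 0)
  rows 48-55 [x1,x2,x3=110]: 00001111  (ones: 4)
  rows 56-63 [x1,x2,x3=111]: 00000000  (ones: 0)
Count of 1-rows = 4+0+4+0+4+0+4+0 = 16

16


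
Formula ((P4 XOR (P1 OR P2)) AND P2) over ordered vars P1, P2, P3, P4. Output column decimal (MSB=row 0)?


Formula: ((P4 XOR (P1 OR P2)) AND P2) over P1, P2, P3, P4 (16 rows)
Evaluate each row (bits = P1,P2,P3,P4, MSB first):
  row 0 [0000]: ((0 XOR (0 OR 0)) AND 0) -> 0
  row 1 [0001]: ((1 XOR (0 OR 0)) AND 0) -> 0
  row 2 [0010]: ((0 XOR (0 OR 0)) AND 0) -> 0
  row 3 [0011]: ((1 XOR (0 OR 0)) AND 0) -> 0
  row 4 [0100]: ((0 XOR (0 OR 1)) AND 1) -> 1
  row 5 [0101]: ((1 XOR (0 OR 1)) AND 1) -> 0
  row 6 [0110]: ((0 XOR (0 OR 1)) AND 1) -> 1
  row 7 [0111]: ((1 XOR (0 OR 1)) AND 1) -> 0
  row 8 [1000]: ((0 XOR (1 OR 0)) AND 0) -> 0
  row 9 [1001]: ((1 XOR (1 OR 0)) AND 0) -> 0
  row 10 [1010]: ((0 XOR (1 OR 0)) AND 0) -> 0
  row 11 [1011]: ((1 XOR (1 OR 0)) AND 0) -> 0
  row 12 [1100]: ((0 XOR (1 OR 1)) AND 1) -> 1
  row 13 [1101]: ((1 XOR (1 OR 1)) AND 1) -> 0
  row 14 [1110]: ((0 XOR (1 OR 1)) AND 1) -> 1
  row 15 [1111]: ((1 XOR (1 OR 1)) AND 1) -> 0
Full result column, 4 rows per line (P1,P2 fixed per line; P3,P4 runs 00..11 left to right):
  rows 0-3 [P1,P2=00]: 0000  = hex 0
  rows 4-7 [P1,P2=01]: 1010  = hex A
  rows 8-11 [P1,P2=10]: 0000  = hex 0
  rows 12-15 [P1,P2=11]: 1010  = hex A
Output column (row 0 .. row 15) = 0000101000001010
Output column grouped in 4s = 0000 1010 0000 1010 = 0x0A0A
Convert to decimal digit by digit (value = value*16 + digit):
  0 -> 0
  0*16 + 10 (A) = 10
  10*16 + 0 = 160
  160*16 + 10 (A) = 2570
Decimal = 2570

2570


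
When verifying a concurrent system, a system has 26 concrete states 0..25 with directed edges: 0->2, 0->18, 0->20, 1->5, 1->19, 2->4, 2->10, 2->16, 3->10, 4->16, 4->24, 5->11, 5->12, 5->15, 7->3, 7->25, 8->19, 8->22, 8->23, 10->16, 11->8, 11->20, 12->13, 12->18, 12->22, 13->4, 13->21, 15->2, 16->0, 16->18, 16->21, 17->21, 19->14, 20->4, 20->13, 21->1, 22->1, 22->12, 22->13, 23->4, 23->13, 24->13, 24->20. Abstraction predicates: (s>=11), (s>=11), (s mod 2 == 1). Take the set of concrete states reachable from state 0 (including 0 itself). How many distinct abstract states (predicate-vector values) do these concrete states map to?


BFS from 0:
Concrete reachable: {0, 1, 2, 4, 5, 8, 10, 11, 12, 13, 14, 15, 16, 18, 19, 20, 21, 22, 23, 24}
Abstract via predicates (s>=11), (s>=11), (s mod 2 == 1):
  (0,0,0) <- {0, 2, 4, 8, 10}
  (0,0,1) <- {1, 5}
  (1,1,0) <- {12, 14, 16, 18, 20, 22, 24}
  (1,1,1) <- {11, 13, 15, 19, 21, 23}
Distinct abstract states = 4

4


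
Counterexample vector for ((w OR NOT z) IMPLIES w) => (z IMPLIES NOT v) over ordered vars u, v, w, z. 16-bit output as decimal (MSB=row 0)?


F1 = ((w OR NOT z) IMPLIES w)
F2 = (z IMPLIES NOT v)
Counterexample to F1=>F2 is where F1=1 and F2=0.
Evaluate each row (bits = u,v,w,z, MSB first):
  row 0 [0000]: F1=0 F2=1 -> F1&~F2 -> 0
  row 1 [0001]: F1=1 F2=1 -> F1&~F2 -> 0
  row 2 [0010]: F1=1 F2=1 -> F1&~F2 -> 0
  row 3 [0011]: F1=1 F2=1 -> F1&~F2 -> 0
  row 4 [0100]: F1=0 F2=1 -> F1&~F2 -> 0
  row 5 [0101]: F1=1 F2=0 -> F1&~F2 -> 1
  row 6 [0110]: F1=1 F2=1 -> F1&~F2 -> 0
  row 7 [0111]: F1=1 F2=0 -> F1&~F2 -> 1
  row 8 [1000]: F1=0 F2=1 -> F1&~F2 -> 0
  row 9 [1001]: F1=1 F2=1 -> F1&~F2 -> 0
  row 10 [1010]: F1=1 F2=1 -> F1&~F2 -> 0
  row 11 [1011]: F1=1 F2=1 -> F1&~F2 -> 0
  row 12 [1100]: F1=0 F2=1 -> F1&~F2 -> 0
  row 13 [1101]: F1=1 F2=0 -> F1&~F2 -> 1
  row 14 [1110]: F1=1 F2=1 -> F1&~F2 -> 0
  row 15 [1111]: F1=1 F2=0 -> F1&~F2 -> 1
Full result column, 4 rows per line (u,v fixed per line; w,z runs 00..11 left to right):
  rows 0-3 [u,v=00]: 0000  = hex 0
  rows 4-7 [u,v=01]: 0101  = hex 5
  rows 8-11 [u,v=10]: 0000  = hex 0
  rows 12-15 [u,v=11]: 0101  = hex 5
Counterexample vector (row 0 .. row 15) = 0000010100000101
Output column grouped in 4s = 0000 0101 0000 0101 = 0x0505
Convert to decimal digit by digit (value = value*16 + digit):
  0 -> 0
  0*16 + 5 = 5
  5*16 + 0 = 80
  80*16 + 5 = 1285
Decimal = 1285

1285


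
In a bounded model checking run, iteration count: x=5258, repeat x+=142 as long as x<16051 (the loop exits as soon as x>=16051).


Step 1: x goes from 5258 toward 16051 by 142; the body runs while x<16051, so iterations = ceil((bound-start)/step)
Step 2: Distance=10793
Step 3: ceil(10793/142)=77

77


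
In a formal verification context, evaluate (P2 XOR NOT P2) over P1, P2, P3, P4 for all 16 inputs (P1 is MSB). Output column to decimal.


Formula: (P2 XOR NOT P2) over P1, P2, P3, P4 (16 rows)
Evaluate each row (bits = P1,P2,P3,P4, MSB first):
  row 0 [0000]: (0 XOR NOT 0) -> 1
  row 1 [0001]: (0 XOR NOT 0) -> 1
  row 2 [0010]: (0 XOR NOT 0) -> 1
  row 3 [0011]: (0 XOR NOT 0) -> 1
  row 4 [0100]: (1 XOR NOT 1) -> 1
  row 5 [0101]: (1 XOR NOT 1) -> 1
  row 6 [0110]: (1 XOR NOT 1) -> 1
  row 7 [0111]: (1 XOR NOT 1) -> 1
  row 8 [1000]: (0 XOR NOT 0) -> 1
  row 9 [1001]: (0 XOR NOT 0) -> 1
  row 10 [1010]: (0 XOR NOT 0) -> 1
  row 11 [1011]: (0 XOR NOT 0) -> 1
  row 12 [1100]: (1 XOR NOT 1) -> 1
  row 13 [1101]: (1 XOR NOT 1) -> 1
  row 14 [1110]: (1 XOR NOT 1) -> 1
  row 15 [1111]: (1 XOR NOT 1) -> 1
Full result column, 4 rows per line (P1,P2 fixed per line; P3,P4 runs 00..11 left to right):
  rows 0-3 [P1,P2=00]: 1111  = hex F
  rows 4-7 [P1,P2=01]: 1111  = hex F
  rows 8-11 [P1,P2=10]: 1111  = hex F
  rows 12-15 [P1,P2=11]: 1111  = hex F
Output column (row 0 .. row 15) = 1111111111111111
Output column grouped in 4s = 1111 1111 1111 1111 = 0xFFFF
Convert to decimal digit by digit (value = value*16 + digit):
  F -> 15
  15*16 + 15 (F) = 255
  255*16 + 15 (F) = 4095
  4095*16 + 15 (F) = 65535
Decimal = 65535

65535


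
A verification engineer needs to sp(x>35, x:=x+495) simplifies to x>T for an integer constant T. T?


Formula: sp(P, x:=E) = exists old_x. (x = E[old_x/x]) AND P[old_x/x] (old_x is the value of x before the assignment; eliminate old_x by solving x = E[old_x/x] for old_x)
Step 1: Precondition P: x>35, i.e. old_x > 35
Step 2: Assignment gives x = old_x + 495, so old_x = x - 495
Step 3: Substitute into P: x - 495 > 35
Step 4: Simplify: x > 35+495 = 530

530


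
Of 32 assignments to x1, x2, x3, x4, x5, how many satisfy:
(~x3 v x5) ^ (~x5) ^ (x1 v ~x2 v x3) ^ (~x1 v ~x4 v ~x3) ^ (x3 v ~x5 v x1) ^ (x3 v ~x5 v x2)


CNF with 6 clauses over 5 vars (32 assignments).
An assignment satisfies CNF iff every clause has >=1 true literal.
Check each row (bits = x1,x2,x3,x4,x5; clause T/F shown):
  row 0 [00000]: clauses=TTTTTT -> 1
  row 1 [00001]: clauses=TFTTFF -> 0
  row 2 [00010]: clauses=TTTTTT -> 1
  row 3 [00011]: clauses=TFTTFF -> 0
  row 4 [00100]: clauses=FTTTTT -> 0
  row 5 [00101]: clauses=TFTTTT -> 0
  row 6 [00110]: clauses=FTTTTT -> 0
  row 7 [00111]: clauses=TFTTTT -> 0
  row 8 [01000]: clauses=TTFTTT -> 0
  row 9 [01001]: clauses=TFFTFT -> 0
  row 10 [01010]: clauses=TTFTTT -> 0
  row 11 [01011]: clauses=TFFTFT -> 0
  row 12 [01100]: clauses=FTTTTT -> 0
  row 13 [01101]: clauses=TFTTTT -> 0
  row 14 [01110]: clauses=FTTTTT -> 0
  row 15 [01111]: clauses=TFTTTT -> 0
  row 16 [10000]: clauses=TTTTTT -> 1
  row 17 [10001]: clauses=TFTTTF -> 0
  row 18 [10010]: clauses=TTTTTT -> 1
  row 19 [10011]: clauses=TFTTTF -> 0
  row 20 [10100]: clauses=FTTTTT -> 0
  row 21 [10101]: clauses=TFTTTT -> 0
  row 22 [10110]: clauses=FTTFTT -> 0
  row 23 [10111]: clauses=TFTFTT -> 0
  row 24 [11000]: clauses=TTTTTT -> 1
  row 25 [11001]: clauses=TFTTTT -> 0
  row 26 [11010]: clauses=TTTTTT -> 1
  row 27 [11011]: clauses=TFTTTT -> 0
  row 28 [11100]: clauses=FTTTTT -> 0
  row 29 [11101]: clauses=TFTTTT -> 0
  row 30 [11110]: clauses=FTTFTT -> 0
  row 31 [11111]: clauses=TFTFTT -> 0
Full result column, 8 rows per line (x1,x2 fixed per line; x3,x4,x5 runs 000..111 left to right):
  rows 0-7 [x1,x2=00]: 10100000  (ones: 2)
  rows 8-15 [x1,x2=01]: 00000000  (ones: 0)
  rows 16-23 [x1,x2=10]: 10100000  (ones: 2)
  rows 24-31 [x1,x2=11]: 10100000  (ones: 2)
Satisfying assignments = 2+0+2+2 = 6

6


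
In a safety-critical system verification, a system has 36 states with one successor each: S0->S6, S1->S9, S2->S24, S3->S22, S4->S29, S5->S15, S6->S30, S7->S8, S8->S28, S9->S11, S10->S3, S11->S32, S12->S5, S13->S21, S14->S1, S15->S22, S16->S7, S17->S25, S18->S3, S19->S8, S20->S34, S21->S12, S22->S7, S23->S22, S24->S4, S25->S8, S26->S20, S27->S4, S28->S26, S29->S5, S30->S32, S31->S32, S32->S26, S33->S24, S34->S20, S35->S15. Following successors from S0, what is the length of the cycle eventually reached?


Trace from S0 until a state repeats:
  S0 -> S6 -> S30 -> S32 -> S26 -> S20 -> S34 -> S20
S20 first seen at step 5, revisited at step 7.
Cycle length = 7 - 5 = 2

2


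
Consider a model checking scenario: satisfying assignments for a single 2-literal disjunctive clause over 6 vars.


Step 1: Total=2^6=64
Step 2: Unsat when all 2 false: 2^4=16
Step 3: Sat=64-16=48

48


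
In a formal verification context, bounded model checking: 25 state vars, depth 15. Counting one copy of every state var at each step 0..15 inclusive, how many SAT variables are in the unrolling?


BMC unrolls to depth k, creating one copy of each state var for steps 0..k.
Step count = 15 + 1 = 16 (steps 0 through 15)
Vars per step = 25
Total = 25 * 16 = 400

400


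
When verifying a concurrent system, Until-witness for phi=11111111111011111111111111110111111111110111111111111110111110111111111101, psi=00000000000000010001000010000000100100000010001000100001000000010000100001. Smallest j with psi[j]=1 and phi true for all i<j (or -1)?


(phi U psi) at 0: need smallest j with psi[j]=1 and phi[i]=1 for all i in [0,j).
Scan from step 0:
  step 0: phi=1, psi=0 -> continue
  step 1: phi=1, psi=0 -> continue
  step 2: phi=1, psi=0 -> continue
  step 3: phi=1, psi=0 -> continue
  step 11: phi=0 -> phi-prefix broken from here
  step 15: psi=1 but phi already failed -> not a witness
  step 19: psi=1 but phi already failed -> not a witness
  step 24: psi=1 but phi already failed -> not a witness
  step 32: psi=1 but phi already failed -> not a witness
  step 35: psi=1 but phi already failed -> not a witness
  step 42: psi=1 but phi already failed -> not a witness
  step 46: psi=1 but phi already failed -> not a witness
  step 50: psi=1 but phi already failed -> not a witness
  step 55: psi=1 but phi already failed -> not a witness
  step 63: psi=1 but phi already failed -> not a witness
  step 68: psi=1 but phi already failed -> not a witness
  step 73: psi=1 but phi already failed -> not a witness
  end of trace: no witness -> -1
Witness step = -1

-1


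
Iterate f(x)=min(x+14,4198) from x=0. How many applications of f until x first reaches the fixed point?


Step 1: x=0, cap=4198, increment=14
Step 2: x grows by 14 each step until capped at 4198; fixed point is x=4198
Step 3: iterations = ceil(4198/14) = 300

300


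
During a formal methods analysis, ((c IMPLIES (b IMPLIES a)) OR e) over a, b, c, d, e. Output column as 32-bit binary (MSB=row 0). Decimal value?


Formula: ((c IMPLIES (b IMPLIES a)) OR e) over a, b, c, d, e (32 rows)
Evaluate each row (bits = a,b,c,d,e, MSB first):
  row 0 [00000]: ((0 IMPLIES (0 IMPLIES 0)) OR 0) -> 1
  row 1 [00001]: ((0 IMPLIES (0 IMPLIES 0)) OR 1) -> 1
  row 2 [00010]: ((0 IMPLIES (0 IMPLIES 0)) OR 0) -> 1
  row 3 [00011]: ((0 IMPLIES (0 IMPLIES 0)) OR 1) -> 1
  row 4 [00100]: ((1 IMPLIES (0 IMPLIES 0)) OR 0) -> 1
  row 5 [00101]: ((1 IMPLIES (0 IMPLIES 0)) OR 1) -> 1
  row 6 [00110]: ((1 IMPLIES (0 IMPLIES 0)) OR 0) -> 1
  row 7 [00111]: ((1 IMPLIES (0 IMPLIES 0)) OR 1) -> 1
  row 8 [01000]: ((0 IMPLIES (1 IMPLIES 0)) OR 0) -> 1
  row 9 [01001]: ((0 IMPLIES (1 IMPLIES 0)) OR 1) -> 1
  row 10 [01010]: ((0 IMPLIES (1 IMPLIES 0)) OR 0) -> 1
  row 11 [01011]: ((0 IMPLIES (1 IMPLIES 0)) OR 1) -> 1
  row 12 [01100]: ((1 IMPLIES (1 IMPLIES 0)) OR 0) -> 0
  row 13 [01101]: ((1 IMPLIES (1 IMPLIES 0)) OR 1) -> 1
  row 14 [01110]: ((1 IMPLIES (1 IMPLIES 0)) OR 0) -> 0
  row 15 [01111]: ((1 IMPLIES (1 IMPLIES 0)) OR 1) -> 1
  row 16 [10000]: ((0 IMPLIES (0 IMPLIES 1)) OR 0) -> 1
  row 17 [10001]: ((0 IMPLIES (0 IMPLIES 1)) OR 1) -> 1
  row 18 [10010]: ((0 IMPLIES (0 IMPLIES 1)) OR 0) -> 1
  row 19 [10011]: ((0 IMPLIES (0 IMPLIES 1)) OR 1) -> 1
  row 20 [10100]: ((1 IMPLIES (0 IMPLIES 1)) OR 0) -> 1
  row 21 [10101]: ((1 IMPLIES (0 IMPLIES 1)) OR 1) -> 1
  row 22 [10110]: ((1 IMPLIES (0 IMPLIES 1)) OR 0) -> 1
  row 23 [10111]: ((1 IMPLIES (0 IMPLIES 1)) OR 1) -> 1
  row 24 [11000]: ((0 IMPLIES (1 IMPLIES 1)) OR 0) -> 1
  row 25 [11001]: ((0 IMPLIES (1 IMPLIES 1)) OR 1) -> 1
  row 26 [11010]: ((0 IMPLIES (1 IMPLIES 1)) OR 0) -> 1
  row 27 [11011]: ((0 IMPLIES (1 IMPLIES 1)) OR 1) -> 1
  row 28 [11100]: ((1 IMPLIES (1 IMPLIES 1)) OR 0) -> 1
  row 29 [11101]: ((1 IMPLIES (1 IMPLIES 1)) OR 1) -> 1
  row 30 [11110]: ((1 IMPLIES (1 IMPLIES 1)) OR 0) -> 1
  row 31 [11111]: ((1 IMPLIES (1 IMPLIES 1)) OR 1) -> 1
Full result column, 4 rows per line (a,b,c fixed per line; d,e runs 00..11 left to right):
  rows 0-3 [a,b,c=000]: 1111  = hex F
  rows 4-7 [a,b,c=001]: 1111  = hex F
  rows 8-11 [a,b,c=010]: 1111  = hex F
  rows 12-15 [a,b,c=011]: 0101  = hex 5
  rows 16-19 [a,b,c=100]: 1111  = hex F
  rows 20-23 [a,b,c=101]: 1111  = hex F
  rows 24-27 [a,b,c=110]: 1111  = hex F
  rows 28-31 [a,b,c=111]: 1111  = hex F
Output column (row 0 .. row 31) = 11111111111101011111111111111111
Output column grouped in 4s = 1111 1111 1111 0101 1111 1111 1111 1111 = 0xFFF5FFFF
Convert to decimal digit by digit (value = value*16 + digit):
  F -> 15
  15*16 + 15 (F) = 255
  255*16 + 15 (F) = 4095
  4095*16 + 5 = 65525
  65525*16 + 15 (F) = 1048415
  1048415*16 + 15 (F) = 16774655
  16774655*16 + 15 (F) = 268394495
  268394495*16 + 15 (F) = 4294311935
Decimal = 4294311935

4294311935
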